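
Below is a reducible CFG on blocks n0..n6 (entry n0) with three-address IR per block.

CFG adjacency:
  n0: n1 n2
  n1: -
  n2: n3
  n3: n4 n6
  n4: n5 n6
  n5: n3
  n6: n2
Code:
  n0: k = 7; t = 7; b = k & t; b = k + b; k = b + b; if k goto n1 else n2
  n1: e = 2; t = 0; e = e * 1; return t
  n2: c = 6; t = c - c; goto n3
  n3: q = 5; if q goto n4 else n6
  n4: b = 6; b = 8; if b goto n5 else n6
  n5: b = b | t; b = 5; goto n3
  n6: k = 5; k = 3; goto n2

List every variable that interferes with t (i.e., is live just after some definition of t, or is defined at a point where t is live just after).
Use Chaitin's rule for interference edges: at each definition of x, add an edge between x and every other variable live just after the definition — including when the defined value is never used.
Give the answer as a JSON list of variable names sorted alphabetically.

Block summaries:
  n0: def={b,k,t} ue=∅
  n1: def={e,t} ue=∅
  n2: def={c,t} ue=∅
  n3: def={q} ue=∅
  n4: def={b} ue=∅
  n5: def={b} ue={b,t}
  n6: def={k} ue=∅

Liveness:
  live n0: ∅→∅
  live n1: ∅→∅
  live n2: ∅→{t}
  live n3: {t}→{t}
  live n4: {t}→{b,t}
  live n5: {b,t}→{t}
  live n6: ∅→∅

Interfere edges:
  b: {k,t}
  c: ∅
  e: {t}
  k: {b,t}
  q: {t}
  t: {b,e,k,q}

N(t) = ["b", "e", "k", "q"]

Answer: ["b", "e", "k", "q"]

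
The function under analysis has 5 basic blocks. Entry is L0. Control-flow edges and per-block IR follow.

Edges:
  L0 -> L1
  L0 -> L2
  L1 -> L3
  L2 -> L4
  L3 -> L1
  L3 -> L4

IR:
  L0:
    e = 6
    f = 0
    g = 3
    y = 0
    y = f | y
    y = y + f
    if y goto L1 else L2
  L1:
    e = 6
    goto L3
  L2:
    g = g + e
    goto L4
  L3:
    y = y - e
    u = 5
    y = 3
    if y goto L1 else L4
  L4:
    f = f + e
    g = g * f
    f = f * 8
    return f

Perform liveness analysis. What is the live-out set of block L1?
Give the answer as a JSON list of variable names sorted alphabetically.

Answer: ["e", "f", "g", "y"]

Analysis:
Per-block:
  L0: {e,f,g,y} / ∅
  L1: {e} / ∅
  L2: {g} / {e,g}
  L3: {u,y} / {e,y}
  L4: {f,g} / {e,f,g}

Backward fixpoint:
  live L0: ∅→{e,f,g,y}
  live L1: {f,g,y}→{e,f,g,y}
  live L2: {e,f,g}→{e,f,g}
  live L3: {e,f,g,y}→{e,f,g,y}
  live L4: {e,f,g}→∅

live-out(L1) = ["e", "f", "g", "y"]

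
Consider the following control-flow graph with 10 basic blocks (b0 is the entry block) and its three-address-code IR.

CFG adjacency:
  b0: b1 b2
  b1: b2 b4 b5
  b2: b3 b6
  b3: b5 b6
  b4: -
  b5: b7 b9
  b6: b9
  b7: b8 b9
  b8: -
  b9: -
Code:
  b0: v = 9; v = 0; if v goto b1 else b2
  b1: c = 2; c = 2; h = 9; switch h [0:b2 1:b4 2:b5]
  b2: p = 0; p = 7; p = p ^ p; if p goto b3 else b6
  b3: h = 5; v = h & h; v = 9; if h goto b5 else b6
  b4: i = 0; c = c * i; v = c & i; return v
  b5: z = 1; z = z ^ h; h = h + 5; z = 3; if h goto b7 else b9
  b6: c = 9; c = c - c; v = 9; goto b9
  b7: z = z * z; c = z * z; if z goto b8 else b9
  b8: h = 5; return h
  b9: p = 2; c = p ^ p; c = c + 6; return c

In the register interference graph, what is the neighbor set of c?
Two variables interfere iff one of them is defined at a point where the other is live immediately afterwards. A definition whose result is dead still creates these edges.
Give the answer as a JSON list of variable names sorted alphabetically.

def/use:
  b0: def={v} ue=∅
  b1: def={c,h} ue=∅
  b2: def={p} ue=∅
  b3: def={h,v} ue=∅
  b4: def={c,i,v} ue={c}
  b5: def={h,z} ue={h}
  b6: def={c,v} ue=∅
  b7: def={c,z} ue={z}
  b8: def={h} ue=∅
  b9: def={c,p} ue=∅

Liveness:
  b0 li=∅ lo=∅
  b1 li=∅ lo={c,h}
  b2 li=∅ lo=∅
  b3 li=∅ lo={h}
  b4 li={c} lo=∅
  b5 li={h} lo={z}
  b6 li=∅ lo=∅
  b7 li={z} lo=∅
  b8 li=∅ lo=∅
  b9 li=∅ lo=∅

Conflict graph:
  c — {h,i,z}
  h — {c,v,z}
  i — {c}
  p — ∅
  v — {h}
  z — {c,h}

N(c) = ["h", "i", "z"]

Answer: ["h", "i", "z"]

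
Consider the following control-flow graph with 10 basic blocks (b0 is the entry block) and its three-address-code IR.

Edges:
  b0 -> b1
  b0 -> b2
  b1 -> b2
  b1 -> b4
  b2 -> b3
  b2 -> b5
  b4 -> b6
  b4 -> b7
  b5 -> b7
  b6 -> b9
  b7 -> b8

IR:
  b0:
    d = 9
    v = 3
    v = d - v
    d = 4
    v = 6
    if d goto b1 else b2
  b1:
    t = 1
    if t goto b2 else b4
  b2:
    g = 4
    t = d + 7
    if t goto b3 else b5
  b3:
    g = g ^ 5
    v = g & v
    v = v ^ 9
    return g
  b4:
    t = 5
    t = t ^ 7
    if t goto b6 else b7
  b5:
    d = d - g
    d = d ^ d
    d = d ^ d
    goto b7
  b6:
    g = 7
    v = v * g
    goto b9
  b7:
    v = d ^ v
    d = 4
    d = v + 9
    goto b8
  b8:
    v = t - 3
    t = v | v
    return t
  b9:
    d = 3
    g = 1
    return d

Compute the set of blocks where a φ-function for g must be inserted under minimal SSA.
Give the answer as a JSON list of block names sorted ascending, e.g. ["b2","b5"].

Answer: ["b7"]

Derivation:
idom tree: b1←b0 b2←b0 b3←b2 b4←b1 b5←b2 b6←b4 b7←b0 b8←b7 b9←b6
Join-block Dom:
  b2: preds {b0,b1}: {b0} ∩ {b0,b1} = {b0}; idom=b0
  b7: preds {b4,b5}: {b0,b1,b4} ∩ {b0,b2,b5} = {b0}; idom=b0

Frontier:
  join b2 pred b0: · stop@b0
  join b2 pred b1: b1 stop@b0
  join b7 pred b4: b4→b1 stop@b0
  join b7 pred b5: b5→b2 stop@b0
  DF(b0)=∅
  DF(b1)={b2,b7}
  DF(b2)={b7}
  DF(b3)=∅
  DF(b4)={b7}
  DF(b5)={b7}
  DF(b6)=∅
  DF(b7)=∅
  DF(b8)=∅
  DF(b9)=∅

φ for g: defs {b2,b3,b6,b9}
  DF⁺ = {b7}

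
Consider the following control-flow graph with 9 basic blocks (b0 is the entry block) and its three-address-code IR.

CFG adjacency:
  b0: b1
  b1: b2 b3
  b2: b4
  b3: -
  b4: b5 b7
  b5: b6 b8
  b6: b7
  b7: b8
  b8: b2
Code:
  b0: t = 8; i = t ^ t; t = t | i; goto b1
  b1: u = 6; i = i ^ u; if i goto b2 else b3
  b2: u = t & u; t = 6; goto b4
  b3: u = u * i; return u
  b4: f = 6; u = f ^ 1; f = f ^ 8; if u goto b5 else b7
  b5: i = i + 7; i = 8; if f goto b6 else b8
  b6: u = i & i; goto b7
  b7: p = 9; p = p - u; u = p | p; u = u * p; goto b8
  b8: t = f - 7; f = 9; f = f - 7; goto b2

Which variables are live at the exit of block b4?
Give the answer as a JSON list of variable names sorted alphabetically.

Answer: ["f", "i", "u"]

Derivation:
Per-block:
  b0 def {i,t} use ∅
  b1 def {i,u} use {i}
  b2 def {t,u} use {t,u}
  b3 def {u} use {i,u}
  b4 def {f,u} use ∅
  b5 def {i} use {f,i}
  b6 def {u} use {i}
  b7 def {p,u} use {u}
  b8 def {f,t} use {f}

Liveness:
  b0: in=∅ out={i,t}
  b1: in={i,t} out={i,t,u}
  b2: in={i,t,u} out={i}
  b3: in={i,u} out=∅
  b4: in={i} out={f,i,u}
  b5: in={f,i,u} out={f,i,u}
  b6: in={f,i} out={f,i,u}
  b7: in={f,i,u} out={f,i,u}
  b8: in={f,i,u} out={i,t,u}

live-out(b4) = ["f", "i", "u"]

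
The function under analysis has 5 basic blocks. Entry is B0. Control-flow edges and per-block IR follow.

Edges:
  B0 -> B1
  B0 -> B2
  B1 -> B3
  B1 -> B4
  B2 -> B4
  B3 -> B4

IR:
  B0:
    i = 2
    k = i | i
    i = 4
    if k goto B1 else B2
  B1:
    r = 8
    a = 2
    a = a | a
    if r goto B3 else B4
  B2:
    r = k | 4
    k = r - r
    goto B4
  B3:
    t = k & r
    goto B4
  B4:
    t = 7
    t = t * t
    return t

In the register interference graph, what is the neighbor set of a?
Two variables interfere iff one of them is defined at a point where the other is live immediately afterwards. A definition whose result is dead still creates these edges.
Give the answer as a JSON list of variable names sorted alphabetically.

Block summaries:
  B0 def {i,k} use ∅
  B1 def {a,r} use ∅
  B2 def {k,r} use {k}
  B3 def {t} use {k,r}
  B4 def {t} use ∅

Backward fixpoint:
  B0: in=∅ out={k}
  B1: in={k} out={k,r}
  B2: in={k} out=∅
  B3: in={k,r} out=∅
  B4: in=∅ out=∅

Interfere edges:
  a↔{k,r}
  i↔{k}
  k↔{a,i,r}
  r↔{a,k}
  t↔∅

N(a) = ["k", "r"]

Answer: ["k", "r"]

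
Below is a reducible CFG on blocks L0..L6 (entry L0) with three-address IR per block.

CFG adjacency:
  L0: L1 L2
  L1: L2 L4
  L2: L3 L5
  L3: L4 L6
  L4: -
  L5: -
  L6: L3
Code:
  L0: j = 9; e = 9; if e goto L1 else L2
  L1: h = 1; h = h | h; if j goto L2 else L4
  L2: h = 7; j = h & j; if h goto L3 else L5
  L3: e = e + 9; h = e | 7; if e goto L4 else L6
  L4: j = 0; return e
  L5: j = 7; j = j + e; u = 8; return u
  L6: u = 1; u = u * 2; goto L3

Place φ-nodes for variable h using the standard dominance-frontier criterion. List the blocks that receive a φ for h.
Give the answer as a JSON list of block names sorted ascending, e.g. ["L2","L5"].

idom tree: L1←L0 L2←L0 L3←L2 L4←L0 L5←L2 L6←L3
Join-block Dom:
  L2: preds {L0,L1}: {L0} ∩ {L0,L1} = {L0}; idom=L0
  L3: preds {L2,L6}: {L0,L2} ∩ {L0,L2,L3,L6} = {L0,L2}; idom=L2
  L4: preds {L1,L3}: {L0,L1} ∩ {L0,L2,L3} = {L0}; idom=L0

DF derivation:
  L2←L0: walk · to L0
  L2←L1: walk L1 to L0
  L3←L2: walk · to L2
  L3←L6: walk L6→L3 to L2
  L4←L1: walk L1 to L0
  L4←L3: walk L3→L2 to L0
  DF(L0)=∅
  DF(L1)={L2,L4}
  DF(L2)={L4}
  DF(L3)={L3,L4}
  DF(L4)=∅
  DF(L5)=∅
  DF(L6)={L3}

φ for h: defs {L1,L2,L3}
  DF⁺ = {L2,L3,L4}

Answer: ["L2", "L3", "L4"]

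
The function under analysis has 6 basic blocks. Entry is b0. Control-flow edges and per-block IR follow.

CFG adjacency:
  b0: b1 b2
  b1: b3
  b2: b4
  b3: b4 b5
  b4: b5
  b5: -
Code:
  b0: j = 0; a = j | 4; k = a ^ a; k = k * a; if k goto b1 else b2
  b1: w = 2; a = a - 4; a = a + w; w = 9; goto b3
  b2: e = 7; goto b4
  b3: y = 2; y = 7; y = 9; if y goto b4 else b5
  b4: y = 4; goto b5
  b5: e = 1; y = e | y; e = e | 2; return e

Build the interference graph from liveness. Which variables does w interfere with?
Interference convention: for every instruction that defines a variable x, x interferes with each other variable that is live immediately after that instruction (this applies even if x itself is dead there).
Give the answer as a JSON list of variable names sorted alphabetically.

Answer: ["a"]

Working:
Per-block:
  b0: {a,j,k} / ∅
  b1: {a,w} / {a}
  b2: {e} / ∅
  b3: {y} / ∅
  b4: {y} / ∅
  b5: {e,y} / {y}

Live sets:
  b0: in=∅ out={a}
  b1: in={a} out=∅
  b2: in=∅ out=∅
  b3: in=∅ out={y}
  b4: in=∅ out={y}
  b5: in={y} out=∅

Conflict graph:
  a — {k,w}
  e — {y}
  j — ∅
  k — {a}
  w — {a}
  y — {e}

N(w) = ["a"]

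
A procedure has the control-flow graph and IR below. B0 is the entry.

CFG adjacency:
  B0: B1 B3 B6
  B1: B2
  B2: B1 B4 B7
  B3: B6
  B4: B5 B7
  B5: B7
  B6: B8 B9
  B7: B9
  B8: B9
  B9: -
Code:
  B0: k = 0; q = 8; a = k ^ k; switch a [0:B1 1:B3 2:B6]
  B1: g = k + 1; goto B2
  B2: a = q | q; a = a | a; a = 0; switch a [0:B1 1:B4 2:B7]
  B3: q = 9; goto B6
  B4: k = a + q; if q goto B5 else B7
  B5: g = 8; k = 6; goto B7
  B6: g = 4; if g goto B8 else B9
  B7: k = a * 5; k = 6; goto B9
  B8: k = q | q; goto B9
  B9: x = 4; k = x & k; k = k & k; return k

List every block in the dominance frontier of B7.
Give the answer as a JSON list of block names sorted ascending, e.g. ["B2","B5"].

idom tree: B1←B0 B2←B1 B3←B0 B4←B2 B5←B4 B6←B0 B7←B2 B8←B6 B9←B0
Dom at joins:
  B1: preds {B0,B2}: {B0} ∩ {B0,B1,B2} = {B0}; idom=B0
  B6: preds {B0,B3}: {B0} ∩ {B0,B3} = {B0}; idom=B0
  B7: preds {B2,B4,B5}: {B0,B1,B2} ∩ {B0,B1,B2,B4} ∩ {B0,B1,B2,B4,B5} = {B0,B1,B2}; idom=B2
  B9: preds {B6,B7,B8}: {B0,B6} ∩ {B0,B1,B2,B7} ∩ {B0,B6,B8} = {B0}; idom=B0

DF walk-up:
  B1←B0: walk · to B0
  B1←B2: walk B2→B1 to B0
  B6←B0: walk · to B0
  B6←B3: walk B3 to B0
  B7←B2: walk · to B2
  B7←B4: walk B4 to B2
  B7←B5: walk B5→B4 to B2
  B9←B6: walk B6 to B0
  B9←B7: walk B7→B2→B1 to B0
  B9←B8: walk B8→B6 to B0
  B0 → ∅
  B1 → {B1,B9}
  B2 → {B1,B9}
  B3 → {B6}
  B4 → {B7}
  B5 → {B7}
  B6 → {B9}
  B7 → {B9}
  B8 → {B9}
  B9 → ∅

DF(B7) = ["B9"]

Answer: ["B9"]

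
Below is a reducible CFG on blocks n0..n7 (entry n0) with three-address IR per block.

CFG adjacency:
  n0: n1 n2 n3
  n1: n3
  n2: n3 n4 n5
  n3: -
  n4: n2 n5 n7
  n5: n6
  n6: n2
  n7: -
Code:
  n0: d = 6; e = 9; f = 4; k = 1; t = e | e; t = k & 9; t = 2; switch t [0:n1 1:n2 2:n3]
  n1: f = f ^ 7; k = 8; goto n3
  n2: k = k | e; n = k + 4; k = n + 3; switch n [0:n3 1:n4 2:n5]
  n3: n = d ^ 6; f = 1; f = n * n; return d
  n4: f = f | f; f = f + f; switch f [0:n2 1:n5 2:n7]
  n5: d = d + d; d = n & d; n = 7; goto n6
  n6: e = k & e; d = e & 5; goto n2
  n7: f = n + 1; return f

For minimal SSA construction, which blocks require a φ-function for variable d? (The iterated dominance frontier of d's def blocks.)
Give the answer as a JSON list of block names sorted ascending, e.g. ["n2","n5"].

Answer: ["n2", "n3"]

Analysis:
idom tree: n1←n0 n2←n0 n3←n0 n4←n2 n5←n2 n6←n5 n7←n4
Dom at joins:
  n2: preds {n0,n4,n6}: {n0} ∩ {n0,n2,n4} ∩ {n0,n2,n5,n6} = {n0}; idom=n0
  n3: preds {n0,n1,n2}: {n0} ∩ {n0,n1} ∩ {n0,n2} = {n0}; idom=n0
  n5: preds {n2,n4}: {n0,n2} ∩ {n0,n2,n4} = {n0,n2}; idom=n2

Frontier:
  join n2 pred n0: · stop@n0
  join n2 pred n4: n4→n2 stop@n0
  join n2 pred n6: n6→n5→n2 stop@n0
  join n3 pred n0: · stop@n0
  join n3 pred n1: n1 stop@n0
  join n3 pred n2: n2 stop@n0
  join n5 pred n2: · stop@n2
  join n5 pred n4: n4 stop@n2
  n0: DF=∅
  n1: DF={n3}
  n2: DF={n2,n3}
  n3: DF=∅
  n4: DF={n2,n5}
  n5: DF={n2}
  n6: DF={n2}
  n7: DF=∅

φ for d: defs {n0,n5,n6}
  DF⁺ = {n2,n3}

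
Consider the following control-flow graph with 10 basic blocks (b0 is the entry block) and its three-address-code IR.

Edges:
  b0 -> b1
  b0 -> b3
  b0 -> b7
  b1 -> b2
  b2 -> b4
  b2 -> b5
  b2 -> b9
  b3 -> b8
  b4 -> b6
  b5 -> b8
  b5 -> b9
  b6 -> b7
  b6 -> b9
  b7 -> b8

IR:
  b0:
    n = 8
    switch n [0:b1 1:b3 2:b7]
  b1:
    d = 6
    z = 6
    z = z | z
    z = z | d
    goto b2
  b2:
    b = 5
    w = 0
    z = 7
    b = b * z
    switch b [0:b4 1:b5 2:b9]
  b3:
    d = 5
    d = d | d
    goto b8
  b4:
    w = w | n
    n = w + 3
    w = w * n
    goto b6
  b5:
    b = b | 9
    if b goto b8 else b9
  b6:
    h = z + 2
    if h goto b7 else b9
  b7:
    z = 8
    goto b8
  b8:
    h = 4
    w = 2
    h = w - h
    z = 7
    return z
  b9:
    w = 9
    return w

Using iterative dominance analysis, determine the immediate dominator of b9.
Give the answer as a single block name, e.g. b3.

Answer: b2

Derivation:
idom tree: b1←b0 b2←b1 b3←b0 b4←b2 b5←b2 b6←b4 b7←b0 b8←b0 b9←b2
Dom∩ at merges:
  b7: preds {b0,b6}: {b0} ∩ {b0,b1,b2,b4,b6} = {b0}; idom=b0
  b8: preds {b3,b5,b7}: {b0,b3} ∩ {b0,b1,b2,b5} ∩ {b0,b7} = {b0}; idom=b0
  b9: preds {b2,b5,b6}: {b0,b1,b2} ∩ {b0,b1,b2,b5} ∩ {b0,b1,b2,b4,b6} = {b0,b1,b2}; idom=b2

idom(b9) = b2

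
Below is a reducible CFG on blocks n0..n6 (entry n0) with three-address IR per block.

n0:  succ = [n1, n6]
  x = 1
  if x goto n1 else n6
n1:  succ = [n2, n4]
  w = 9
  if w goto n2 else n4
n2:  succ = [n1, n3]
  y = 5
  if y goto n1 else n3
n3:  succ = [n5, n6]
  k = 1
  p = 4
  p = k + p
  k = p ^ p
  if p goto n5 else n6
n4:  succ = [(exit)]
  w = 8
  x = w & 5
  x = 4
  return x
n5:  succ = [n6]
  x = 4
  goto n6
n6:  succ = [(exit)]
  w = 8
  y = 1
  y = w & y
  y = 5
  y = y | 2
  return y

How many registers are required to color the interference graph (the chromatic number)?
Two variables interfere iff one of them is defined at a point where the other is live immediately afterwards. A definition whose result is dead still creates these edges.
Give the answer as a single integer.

def/use:
  n0: def={x} ue=∅
  n1: def={w} ue=∅
  n2: def={y} ue=∅
  n3: def={k,p} ue=∅
  n4: def={w,x} ue=∅
  n5: def={x} ue=∅
  n6: def={w,y} ue=∅

Live sets:
  n0: in=∅ out=∅
  n1: in=∅ out=∅
  n2: in=∅ out=∅
  n3: in=∅ out=∅
  n4: in=∅ out=∅
  n5: in=∅ out=∅
  n6: in=∅ out=∅

Interference:
  k: {p}
  p: {k}
  w: {y}
  x: ∅
  y: {w}

Colouring:
  clique {k,p} ⇒ need ≥ 2
  assign k→c0 p→c1 w→c0 x→c0 y→c1 — no edge inside a register ⇒ χ ≤ 2
  χ = 2

Answer: 2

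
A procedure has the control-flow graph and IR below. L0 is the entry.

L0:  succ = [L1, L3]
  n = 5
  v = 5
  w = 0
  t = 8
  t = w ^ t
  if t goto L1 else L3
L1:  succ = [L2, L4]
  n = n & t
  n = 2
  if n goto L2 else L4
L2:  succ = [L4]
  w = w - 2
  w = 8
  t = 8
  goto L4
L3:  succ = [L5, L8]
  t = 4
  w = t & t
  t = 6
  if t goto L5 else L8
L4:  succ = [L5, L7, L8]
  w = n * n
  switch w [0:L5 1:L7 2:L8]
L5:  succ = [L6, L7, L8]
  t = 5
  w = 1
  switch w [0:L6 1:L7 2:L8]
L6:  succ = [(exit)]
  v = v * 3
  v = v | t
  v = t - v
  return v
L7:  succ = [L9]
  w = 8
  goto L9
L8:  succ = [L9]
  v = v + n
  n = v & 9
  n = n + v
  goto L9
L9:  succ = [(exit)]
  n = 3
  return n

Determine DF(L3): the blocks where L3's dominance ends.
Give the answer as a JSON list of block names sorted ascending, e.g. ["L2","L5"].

Answer: ["L5", "L8"]

Analysis:
idom tree: L1←L0 L2←L1 L3←L0 L4←L1 L5←L0 L6←L5 L7←L0 L8←L0 L9←L0
Dom∩ at merges:
  L4: preds {L1,L2}: {L0,L1} ∩ {L0,L1,L2} = {L0,L1}; idom=L1
  L5: preds {L3,L4}: {L0,L3} ∩ {L0,L1,L4} = {L0}; idom=L0
  L7: preds {L4,L5}: {L0,L1,L4} ∩ {L0,L5} = {L0}; idom=L0
  L8: preds {L3,L4,L5}: {L0,L3} ∩ {L0,L1,L4} ∩ {L0,L5} = {L0}; idom=L0
  L9: preds {L7,L8}: {L0,L7} ∩ {L0,L8} = {L0}; idom=L0

Frontier:
  L4←L1: walk · to L1
  L4←L2: walk L2 to L1
  L5←L3: walk L3 to L0
  L5←L4: walk L4→L1 to L0
  L7←L4: walk L4→L1 to L0
  L7←L5: walk L5 to L0
  L8←L3: walk L3 to L0
  L8←L4: walk L4→L1 to L0
  L8←L5: walk L5 to L0
  L9←L7: walk L7 to L0
  L9←L8: walk L8 to L0
  L0 → ∅
  L1 → {L5,L7,L8}
  L2 → {L4}
  L3 → {L5,L8}
  L4 → {L5,L7,L8}
  L5 → {L7,L8}
  L6 → ∅
  L7 → {L9}
  L8 → {L9}
  L9 → ∅

DF(L3) = ["L5", "L8"]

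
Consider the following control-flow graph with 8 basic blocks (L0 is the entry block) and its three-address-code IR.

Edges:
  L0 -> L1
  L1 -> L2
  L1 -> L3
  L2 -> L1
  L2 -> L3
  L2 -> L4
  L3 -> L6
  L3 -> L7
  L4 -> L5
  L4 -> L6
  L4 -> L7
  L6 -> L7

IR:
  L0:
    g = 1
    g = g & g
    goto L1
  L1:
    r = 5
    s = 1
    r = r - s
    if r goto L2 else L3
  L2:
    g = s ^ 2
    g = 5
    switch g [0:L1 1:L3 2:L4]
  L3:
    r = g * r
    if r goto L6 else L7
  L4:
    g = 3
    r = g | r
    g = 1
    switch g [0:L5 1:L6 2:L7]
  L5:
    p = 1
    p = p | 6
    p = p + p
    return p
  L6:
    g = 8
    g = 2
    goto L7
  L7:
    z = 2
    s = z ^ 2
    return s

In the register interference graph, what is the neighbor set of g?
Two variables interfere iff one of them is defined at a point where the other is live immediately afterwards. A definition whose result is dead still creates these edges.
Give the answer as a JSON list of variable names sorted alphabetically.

Per-block:
  L0 def {g} use ∅
  L1 def {r,s} use ∅
  L2 def {g} use {s}
  L3 def {r} use {g,r}
  L4 def {g,r} use {r}
  L5 def {p} use ∅
  L6 def {g} use ∅
  L7 def {s,z} use ∅

Live sets:
  live L0: ∅→{g}
  live L1: {g}→{g,r,s}
  live L2: {r,s}→{g,r}
  live L3: {g,r}→∅
  live L4: {r}→∅
  live L5: ∅→∅
  live L6: ∅→∅
  live L7: ∅→∅

Interfere edges:
  g: {r,s}
  p: ∅
  r: {g,s}
  s: {g,r}
  z: ∅

N(g) = ["r", "s"]

Answer: ["r", "s"]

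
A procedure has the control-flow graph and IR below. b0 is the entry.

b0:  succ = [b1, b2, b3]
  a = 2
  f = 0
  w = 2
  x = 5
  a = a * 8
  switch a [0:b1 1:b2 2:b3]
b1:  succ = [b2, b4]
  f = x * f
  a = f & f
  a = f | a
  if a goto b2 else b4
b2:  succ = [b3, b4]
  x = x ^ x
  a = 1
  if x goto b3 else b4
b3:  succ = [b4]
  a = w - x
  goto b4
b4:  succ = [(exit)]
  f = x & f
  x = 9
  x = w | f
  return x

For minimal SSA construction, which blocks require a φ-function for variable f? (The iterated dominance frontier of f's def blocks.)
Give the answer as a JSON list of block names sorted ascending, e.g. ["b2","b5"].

Answer: ["b2", "b3", "b4"]

Working:
idom tree: b1←b0 b2←b0 b3←b0 b4←b0
Dom at joins:
  b2: preds {b0,b1}: {b0} ∩ {b0,b1} = {b0}; idom=b0
  b3: preds {b0,b2}: {b0} ∩ {b0,b2} = {b0}; idom=b0
  b4: preds {b1,b2,b3}: {b0,b1} ∩ {b0,b2} ∩ {b0,b3} = {b0}; idom=b0

Frontier:
  b2←b0: walk · to b0
  b2←b1: walk b1 to b0
  b3←b0: walk · to b0
  b3←b2: walk b2 to b0
  b4←b1: walk b1 to b0
  b4←b2: walk b2 to b0
  b4←b3: walk b3 to b0
  DF(b0)=∅
  DF(b1)={b2,b4}
  DF(b2)={b3,b4}
  DF(b3)={b4}
  DF(b4)=∅

φ for f: defs {b0,b1,b4}
  DF⁺ = {b2,b3,b4}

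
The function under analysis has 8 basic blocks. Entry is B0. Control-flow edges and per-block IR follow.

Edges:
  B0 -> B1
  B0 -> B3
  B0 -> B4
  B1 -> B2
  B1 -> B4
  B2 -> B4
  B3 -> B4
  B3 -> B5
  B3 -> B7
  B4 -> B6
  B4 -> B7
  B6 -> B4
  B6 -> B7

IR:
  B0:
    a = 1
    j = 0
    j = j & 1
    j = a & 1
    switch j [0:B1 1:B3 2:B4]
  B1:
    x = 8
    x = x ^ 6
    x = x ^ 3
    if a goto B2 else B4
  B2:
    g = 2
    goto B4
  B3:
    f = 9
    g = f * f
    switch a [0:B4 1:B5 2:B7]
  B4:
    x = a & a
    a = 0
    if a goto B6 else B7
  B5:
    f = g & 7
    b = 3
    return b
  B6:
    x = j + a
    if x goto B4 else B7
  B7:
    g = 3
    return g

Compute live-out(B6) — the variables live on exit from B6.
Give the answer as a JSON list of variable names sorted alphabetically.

Answer: ["a", "j"]

Working:
Block summaries:
  B0: def={a,j} ue=∅
  B1: def={x} ue={a}
  B2: def={g} ue=∅
  B3: def={f,g} ue={a}
  B4: def={a,x} ue={a}
  B5: def={b,f} ue={g}
  B6: def={x} ue={a,j}
  B7: def={g} ue=∅

Live sets:
  B0 li=∅ lo={a,j}
  B1 li={a,j} lo={a,j}
  B2 li={a,j} lo={a,j}
  B3 li={a,j} lo={a,g,j}
  B4 li={a,j} lo={a,j}
  B5 li={g} lo=∅
  B6 li={a,j} lo={a,j}
  B7 li=∅ lo=∅

live-out(B6) = ["a", "j"]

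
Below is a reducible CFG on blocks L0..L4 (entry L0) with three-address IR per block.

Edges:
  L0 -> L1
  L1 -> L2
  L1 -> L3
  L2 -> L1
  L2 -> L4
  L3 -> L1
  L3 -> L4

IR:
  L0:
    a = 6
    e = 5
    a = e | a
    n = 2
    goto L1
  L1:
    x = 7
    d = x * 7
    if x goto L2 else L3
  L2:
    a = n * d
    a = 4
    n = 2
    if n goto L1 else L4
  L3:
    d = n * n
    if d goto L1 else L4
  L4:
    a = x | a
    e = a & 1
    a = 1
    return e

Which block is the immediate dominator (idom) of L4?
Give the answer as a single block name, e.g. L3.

Answer: L1

Analysis:
idom tree: L1←L0 L2←L1 L3←L1 L4←L1
Dom∩ at merges:
  L1: preds {L0,L2,L3}: {L0} ∩ {L0,L1,L2} ∩ {L0,L1,L3} = {L0}; idom=L0
  L4: preds {L2,L3}: {L0,L1,L2} ∩ {L0,L1,L3} = {L0,L1}; idom=L1

idom(L4) = L1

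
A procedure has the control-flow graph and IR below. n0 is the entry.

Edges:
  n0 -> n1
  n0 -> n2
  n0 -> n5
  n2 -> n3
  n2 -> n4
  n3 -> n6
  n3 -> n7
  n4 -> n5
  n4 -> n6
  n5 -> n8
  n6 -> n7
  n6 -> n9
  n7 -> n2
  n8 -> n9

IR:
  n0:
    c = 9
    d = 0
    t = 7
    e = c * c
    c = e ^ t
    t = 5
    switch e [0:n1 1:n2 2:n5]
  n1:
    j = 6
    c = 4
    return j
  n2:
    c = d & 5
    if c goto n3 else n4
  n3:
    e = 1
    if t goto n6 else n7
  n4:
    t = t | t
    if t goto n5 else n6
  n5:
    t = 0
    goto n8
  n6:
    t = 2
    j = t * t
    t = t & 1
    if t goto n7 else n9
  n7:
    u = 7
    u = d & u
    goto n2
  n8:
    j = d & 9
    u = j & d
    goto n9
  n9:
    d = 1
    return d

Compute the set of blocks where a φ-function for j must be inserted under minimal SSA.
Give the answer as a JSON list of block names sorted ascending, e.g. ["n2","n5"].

idom tree: n1←n0 n2←n0 n3←n2 n4←n2 n5←n0 n6←n2 n7←n2 n8←n5 n9←n0
Dom∩ at merges:
  n2: preds {n0,n7}: {n0} ∩ {n0,n2,n7} = {n0}; idom=n0
  n5: preds {n0,n4}: {n0} ∩ {n0,n2,n4} = {n0}; idom=n0
  n6: preds {n3,n4}: {n0,n2,n3} ∩ {n0,n2,n4} = {n0,n2}; idom=n2
  n7: preds {n3,n6}: {n0,n2,n3} ∩ {n0,n2,n6} = {n0,n2}; idom=n2
  n9: preds {n6,n8}: {n0,n2,n6} ∩ {n0,n5,n8} = {n0}; idom=n0

DF derivation:
  n2←n0: walk · to n0
  n2←n7: walk n7→n2 to n0
  n5←n0: walk · to n0
  n5←n4: walk n4→n2 to n0
  n6←n3: walk n3 to n2
  n6←n4: walk n4 to n2
  n7←n3: walk n3 to n2
  n7←n6: walk n6 to n2
  n9←n6: walk n6→n2 to n0
  n9←n8: walk n8→n5 to n0
  n0 → ∅
  n1 → ∅
  n2 → {n2,n5,n9}
  n3 → {n6,n7}
  n4 → {n5,n6}
  n5 → {n9}
  n6 → {n7,n9}
  n7 → {n2}
  n8 → {n9}
  n9 → ∅

φ for j: defs {n1,n6,n8}
  DF⁺ = {n2,n5,n7,n9}

Answer: ["n2", "n5", "n7", "n9"]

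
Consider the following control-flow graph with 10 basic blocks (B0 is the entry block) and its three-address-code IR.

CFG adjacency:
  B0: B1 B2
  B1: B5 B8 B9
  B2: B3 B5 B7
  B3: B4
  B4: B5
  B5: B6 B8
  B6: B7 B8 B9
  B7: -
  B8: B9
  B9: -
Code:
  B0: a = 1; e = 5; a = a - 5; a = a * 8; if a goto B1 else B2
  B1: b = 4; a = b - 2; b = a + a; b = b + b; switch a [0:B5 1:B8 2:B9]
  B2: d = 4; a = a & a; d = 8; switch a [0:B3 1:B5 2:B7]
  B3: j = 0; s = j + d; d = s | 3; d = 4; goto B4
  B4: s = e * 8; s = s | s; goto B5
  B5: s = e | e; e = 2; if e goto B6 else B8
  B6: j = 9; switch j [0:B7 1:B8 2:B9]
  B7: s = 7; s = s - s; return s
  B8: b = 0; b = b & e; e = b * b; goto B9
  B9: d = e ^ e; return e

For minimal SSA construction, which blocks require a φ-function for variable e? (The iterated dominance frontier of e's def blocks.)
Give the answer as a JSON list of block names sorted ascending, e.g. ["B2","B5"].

Answer: ["B7", "B8", "B9"]

Derivation:
idom tree: B1←B0 B2←B0 B3←B2 B4←B3 B5←B0 B6←B5 B7←B0 B8←B0 B9←B0
Join-block Dom:
  B5: preds {B1,B2,B4}: {B0,B1} ∩ {B0,B2} ∩ {B0,B2,B3,B4} = {B0}; idom=B0
  B7: preds {B2,B6}: {B0,B2} ∩ {B0,B5,B6} = {B0}; idom=B0
  B8: preds {B1,B5,B6}: {B0,B1} ∩ {B0,B5} ∩ {B0,B5,B6} = {B0}; idom=B0
  B9: preds {B1,B6,B8}: {B0,B1} ∩ {B0,B5,B6} ∩ {B0,B8} = {B0}; idom=B0

Frontier:
  join B5 pred B1: B1 stop@B0
  join B5 pred B2: B2 stop@B0
  join B5 pred B4: B4→B3→B2 stop@B0
  join B7 pred B2: B2 stop@B0
  join B7 pred B6: B6→B5 stop@B0
  join B8 pred B1: B1 stop@B0
  join B8 pred B5: B5 stop@B0
  join B8 pred B6: B6→B5 stop@B0
  join B9 pred B1: B1 stop@B0
  join B9 pred B6: B6→B5 stop@B0
  join B9 pred B8: B8 stop@B0
  B0: DF=∅
  B1: DF={B5,B8,B9}
  B2: DF={B5,B7}
  B3: DF={B5}
  B4: DF={B5}
  B5: DF={B7,B8,B9}
  B6: DF={B7,B8,B9}
  B7: DF=∅
  B8: DF={B9}
  B9: DF=∅

φ for e: defs {B0,B5,B8}
  DF⁺ = {B7,B8,B9}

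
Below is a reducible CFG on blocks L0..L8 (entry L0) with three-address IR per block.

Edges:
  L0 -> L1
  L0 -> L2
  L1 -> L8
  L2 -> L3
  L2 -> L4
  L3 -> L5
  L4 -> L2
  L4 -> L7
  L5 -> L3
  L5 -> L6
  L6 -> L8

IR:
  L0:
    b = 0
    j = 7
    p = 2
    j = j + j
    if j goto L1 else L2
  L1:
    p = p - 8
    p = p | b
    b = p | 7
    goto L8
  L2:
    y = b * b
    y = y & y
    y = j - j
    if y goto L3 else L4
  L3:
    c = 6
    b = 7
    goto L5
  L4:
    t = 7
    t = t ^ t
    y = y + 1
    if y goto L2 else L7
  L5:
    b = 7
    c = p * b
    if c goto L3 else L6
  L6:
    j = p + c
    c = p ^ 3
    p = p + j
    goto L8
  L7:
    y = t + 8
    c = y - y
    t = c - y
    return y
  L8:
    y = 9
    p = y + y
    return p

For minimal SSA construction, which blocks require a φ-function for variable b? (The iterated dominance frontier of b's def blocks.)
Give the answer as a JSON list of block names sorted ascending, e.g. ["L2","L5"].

idom tree: L1←L0 L2←L0 L3←L2 L4←L2 L5←L3 L6←L5 L7←L4 L8←L0
Dom∩ at merges:
  L2: preds {L0,L4}: {L0} ∩ {L0,L2,L4} = {L0}; idom=L0
  L3: preds {L2,L5}: {L0,L2} ∩ {L0,L2,L3,L5} = {L0,L2}; idom=L2
  L8: preds {L1,L6}: {L0,L1} ∩ {L0,L2,L3,L5,L6} = {L0}; idom=L0

Frontier:
  L2←L0: walk · to L0
  L2←L4: walk L4→L2 to L0
  L3←L2: walk · to L2
  L3←L5: walk L5→L3 to L2
  L8←L1: walk L1 to L0
  L8←L6: walk L6→L5→L3→L2 to L0
  L0: DF=∅
  L1: DF={L8}
  L2: DF={L2,L8}
  L3: DF={L3,L8}
  L4: DF={L2}
  L5: DF={L3,L8}
  L6: DF={L8}
  L7: DF=∅
  L8: DF=∅

φ for b: defs {L0,L1,L3,L5}
  DF⁺ = {L3,L8}

Answer: ["L3", "L8"]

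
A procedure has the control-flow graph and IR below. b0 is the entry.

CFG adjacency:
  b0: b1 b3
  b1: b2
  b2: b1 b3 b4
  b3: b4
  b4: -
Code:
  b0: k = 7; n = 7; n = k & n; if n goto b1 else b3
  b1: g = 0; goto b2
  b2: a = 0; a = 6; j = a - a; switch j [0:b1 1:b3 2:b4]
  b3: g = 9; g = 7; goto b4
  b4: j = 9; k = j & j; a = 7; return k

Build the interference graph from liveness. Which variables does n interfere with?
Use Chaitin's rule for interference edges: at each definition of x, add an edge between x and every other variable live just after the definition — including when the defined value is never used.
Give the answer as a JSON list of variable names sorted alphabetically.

Per-block:
  b0: def={k,n} ue=∅
  b1: def={g} ue=∅
  b2: def={a,j} ue=∅
  b3: def={g} ue=∅
  b4: def={a,j,k} ue=∅

Backward fixpoint:
  b0: in=∅ out=∅
  b1: in=∅ out=∅
  b2: in=∅ out=∅
  b3: in=∅ out=∅
  b4: in=∅ out=∅

Interference:
  a — {k}
  g — ∅
  j — ∅
  k — {a,n}
  n — {k}

N(n) = ["k"]

Answer: ["k"]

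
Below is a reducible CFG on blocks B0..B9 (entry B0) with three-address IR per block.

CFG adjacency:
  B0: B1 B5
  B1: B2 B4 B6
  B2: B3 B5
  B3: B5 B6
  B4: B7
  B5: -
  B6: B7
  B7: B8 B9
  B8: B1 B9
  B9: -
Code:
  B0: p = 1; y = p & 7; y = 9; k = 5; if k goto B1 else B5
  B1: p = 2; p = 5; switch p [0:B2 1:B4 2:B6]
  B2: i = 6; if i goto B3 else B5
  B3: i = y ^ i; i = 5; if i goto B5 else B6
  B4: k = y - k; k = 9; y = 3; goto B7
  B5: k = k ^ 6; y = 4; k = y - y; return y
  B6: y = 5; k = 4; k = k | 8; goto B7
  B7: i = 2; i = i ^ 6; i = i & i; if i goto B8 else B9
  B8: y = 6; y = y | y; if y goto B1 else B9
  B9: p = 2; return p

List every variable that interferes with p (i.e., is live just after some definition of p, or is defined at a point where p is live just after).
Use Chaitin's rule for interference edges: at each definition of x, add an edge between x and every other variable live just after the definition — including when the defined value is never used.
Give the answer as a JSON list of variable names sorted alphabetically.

Answer: ["k", "y"]

Analysis:
Block summaries:
  B0: {k,p,y} / ∅
  B1: {p} / ∅
  B2: {i} / ∅
  B3: {i} / {i,y}
  B4: {k,y} / {k,y}
  B5: {k,y} / {k}
  B6: {k,y} / ∅
  B7: {i} / ∅
  B8: {y} / ∅
  B9: {p} / ∅

Live sets:
  live B0: ∅→{k,y}
  live B1: {k,y}→{k,y}
  live B2: {k,y}→{i,k,y}
  live B3: {i,k,y}→{k}
  live B4: {k,y}→{k}
  live B5: {k}→∅
  live B6: ∅→{k}
  live B7: {k}→{k}
  live B8: {k}→{k,y}
  live B9: ∅→∅

Conflict graph:
  i↔{k,y}
  k↔{i,p,y}
  p↔{k,y}
  y↔{i,k,p}

N(p) = ["k", "y"]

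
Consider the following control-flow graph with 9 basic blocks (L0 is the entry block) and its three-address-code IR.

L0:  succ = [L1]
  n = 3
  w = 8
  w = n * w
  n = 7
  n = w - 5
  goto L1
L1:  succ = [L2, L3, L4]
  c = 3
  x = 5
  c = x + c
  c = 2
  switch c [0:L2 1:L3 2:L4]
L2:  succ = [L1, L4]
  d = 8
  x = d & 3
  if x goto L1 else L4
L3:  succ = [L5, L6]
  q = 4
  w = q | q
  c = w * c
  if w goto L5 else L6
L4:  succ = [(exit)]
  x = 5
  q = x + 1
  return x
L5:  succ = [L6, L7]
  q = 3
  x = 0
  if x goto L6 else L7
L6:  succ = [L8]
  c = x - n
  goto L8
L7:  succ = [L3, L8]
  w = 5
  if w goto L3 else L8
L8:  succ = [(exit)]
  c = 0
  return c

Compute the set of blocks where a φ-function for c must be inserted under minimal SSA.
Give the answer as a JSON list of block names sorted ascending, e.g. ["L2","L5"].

idom tree: L1←L0 L2←L1 L3←L1 L4←L1 L5←L3 L6←L3 L7←L5 L8←L3
Join-block Dom:
  L1: preds {L0,L2}: {L0} ∩ {L0,L1,L2} = {L0}; idom=L0
  L3: preds {L1,L7}: {L0,L1} ∩ {L0,L1,L3,L5,L7} = {L0,L1}; idom=L1
  L4: preds {L1,L2}: {L0,L1} ∩ {L0,L1,L2} = {L0,L1}; idom=L1
  L6: preds {L3,L5}: {L0,L1,L3} ∩ {L0,L1,L3,L5} = {L0,L1,L3}; idom=L3
  L8: preds {L6,L7}: {L0,L1,L3,L6} ∩ {L0,L1,L3,L5,L7} = {L0,L1,L3}; idom=L3

DF walk-up:
  join L1 pred L0: · stop@L0
  join L1 pred L2: L2→L1 stop@L0
  join L3 pred L1: · stop@L1
  join L3 pred L7: L7→L5→L3 stop@L1
  join L4 pred L1: · stop@L1
  join L4 pred L2: L2 stop@L1
  join L6 pred L3: · stop@L3
  join L6 pred L5: L5 stop@L3
  join L8 pred L6: L6 stop@L3
  join L8 pred L7: L7→L5 stop@L3
  L0 → ∅
  L1 → {L1}
  L2 → {L1,L4}
  L3 → {L3}
  L4 → ∅
  L5 → {L3,L6,L8}
  L6 → {L8}
  L7 → {L3,L8}
  L8 → ∅

φ for c: defs {L1,L3,L6,L8}
  DF⁺ = {L1,L3,L8}

Answer: ["L1", "L3", "L8"]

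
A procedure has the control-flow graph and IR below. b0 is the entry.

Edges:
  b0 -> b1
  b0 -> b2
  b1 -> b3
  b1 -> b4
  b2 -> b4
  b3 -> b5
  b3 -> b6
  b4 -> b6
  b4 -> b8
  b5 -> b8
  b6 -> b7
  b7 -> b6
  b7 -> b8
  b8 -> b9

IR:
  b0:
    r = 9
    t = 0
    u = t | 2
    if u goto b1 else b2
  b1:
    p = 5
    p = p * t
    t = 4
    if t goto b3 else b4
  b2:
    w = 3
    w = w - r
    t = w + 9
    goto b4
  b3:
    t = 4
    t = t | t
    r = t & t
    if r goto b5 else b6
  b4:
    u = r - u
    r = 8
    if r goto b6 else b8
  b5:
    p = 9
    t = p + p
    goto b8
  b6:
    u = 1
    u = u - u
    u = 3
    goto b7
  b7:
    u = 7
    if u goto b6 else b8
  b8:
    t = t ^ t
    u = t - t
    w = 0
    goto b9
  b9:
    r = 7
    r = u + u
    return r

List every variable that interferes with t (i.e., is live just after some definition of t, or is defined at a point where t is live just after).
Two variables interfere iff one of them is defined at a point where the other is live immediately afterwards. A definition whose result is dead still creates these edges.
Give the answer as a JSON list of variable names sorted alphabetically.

def/use:
  b0: def={r,t,u} ue=∅
  b1: def={p,t} ue={t}
  b2: def={t,w} ue={r}
  b3: def={r,t} ue=∅
  b4: def={r,u} ue={r,u}
  b5: def={p,t} ue=∅
  b6: def={u} ue=∅
  b7: def={u} ue=∅
  b8: def={t,u,w} ue={t}
  b9: def={r} ue={u}

Liveness:
  b0: in=∅ out={r,t,u}
  b1: in={r,t,u} out={r,t,u}
  b2: in={r,u} out={r,t,u}
  b3: in=∅ out={t}
  b4: in={r,t,u} out={t}
  b5: in=∅ out={t}
  b6: in={t} out={t}
  b7: in={t} out={t}
  b8: in={t} out={u}
  b9: in={u} out=∅

Interfere edges:
  p — {r,t,u}
  r — {p,t,u,w}
  t — {p,r,u}
  u — {p,r,t,w}
  w — {r,u}

N(t) = ["p", "r", "u"]

Answer: ["p", "r", "u"]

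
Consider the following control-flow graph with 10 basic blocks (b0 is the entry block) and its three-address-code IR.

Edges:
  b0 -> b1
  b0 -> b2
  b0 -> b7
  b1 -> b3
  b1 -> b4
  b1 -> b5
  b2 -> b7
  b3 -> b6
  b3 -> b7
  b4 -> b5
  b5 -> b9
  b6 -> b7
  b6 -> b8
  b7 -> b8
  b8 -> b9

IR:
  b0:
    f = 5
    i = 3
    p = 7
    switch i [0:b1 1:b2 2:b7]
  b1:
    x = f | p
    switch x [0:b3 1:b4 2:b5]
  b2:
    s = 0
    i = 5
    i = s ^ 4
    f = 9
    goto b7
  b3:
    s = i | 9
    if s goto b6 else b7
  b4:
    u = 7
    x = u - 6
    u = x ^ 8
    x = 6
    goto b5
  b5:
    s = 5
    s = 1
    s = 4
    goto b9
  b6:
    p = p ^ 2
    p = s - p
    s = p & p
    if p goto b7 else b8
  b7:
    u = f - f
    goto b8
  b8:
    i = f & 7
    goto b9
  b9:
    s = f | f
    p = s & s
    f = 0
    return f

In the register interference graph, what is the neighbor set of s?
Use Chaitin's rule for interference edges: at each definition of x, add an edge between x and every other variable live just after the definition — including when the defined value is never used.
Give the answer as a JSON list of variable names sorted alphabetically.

def/use:
  b0: def={f,i,p} ue=∅
  b1: def={x} ue={f,p}
  b2: def={f,i,s} ue=∅
  b3: def={s} ue={i}
  b4: def={u,x} ue=∅
  b5: def={s} ue=∅
  b6: def={p,s} ue={p,s}
  b7: def={u} ue={f}
  b8: def={i} ue={f}
  b9: def={f,p,s} ue={f}

Live sets:
  live b0: ∅→{f,i,p}
  live b1: {f,i,p}→{f,i,p}
  live b2: ∅→{f}
  live b3: {f,i,p}→{f,p,s}
  live b4: {f}→{f}
  live b5: {f}→{f}
  live b6: {f,p,s}→{f}
  live b7: {f}→{f}
  live b8: {f}→{f}
  live b9: {f}→∅

Interfere edges:
  f↔{i,p,s,u,x}
  i↔{f,p,s,x}
  p↔{f,i,s,x}
  s↔{f,i,p}
  u↔{f}
  x↔{f,i,p}

N(s) = ["f", "i", "p"]

Answer: ["f", "i", "p"]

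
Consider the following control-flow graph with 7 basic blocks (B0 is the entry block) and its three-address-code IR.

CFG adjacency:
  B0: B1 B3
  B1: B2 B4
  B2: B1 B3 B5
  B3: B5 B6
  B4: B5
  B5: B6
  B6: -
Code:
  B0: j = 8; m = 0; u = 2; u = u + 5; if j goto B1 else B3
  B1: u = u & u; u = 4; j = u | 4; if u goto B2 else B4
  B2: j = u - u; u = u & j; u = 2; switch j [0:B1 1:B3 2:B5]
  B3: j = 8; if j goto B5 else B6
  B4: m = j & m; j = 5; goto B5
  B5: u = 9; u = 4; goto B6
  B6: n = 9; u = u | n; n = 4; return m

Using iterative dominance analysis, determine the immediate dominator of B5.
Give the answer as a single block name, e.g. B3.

idom tree: B1←B0 B2←B1 B3←B0 B4←B1 B5←B0 B6←B0
Dom at joins:
  B1: preds {B0,B2}: {B0} ∩ {B0,B1,B2} = {B0}; idom=B0
  B3: preds {B0,B2}: {B0} ∩ {B0,B1,B2} = {B0}; idom=B0
  B5: preds {B2,B3,B4}: {B0,B1,B2} ∩ {B0,B3} ∩ {B0,B1,B4} = {B0}; idom=B0
  B6: preds {B3,B5}: {B0,B3} ∩ {B0,B5} = {B0}; idom=B0

idom(B5) = B0

Answer: B0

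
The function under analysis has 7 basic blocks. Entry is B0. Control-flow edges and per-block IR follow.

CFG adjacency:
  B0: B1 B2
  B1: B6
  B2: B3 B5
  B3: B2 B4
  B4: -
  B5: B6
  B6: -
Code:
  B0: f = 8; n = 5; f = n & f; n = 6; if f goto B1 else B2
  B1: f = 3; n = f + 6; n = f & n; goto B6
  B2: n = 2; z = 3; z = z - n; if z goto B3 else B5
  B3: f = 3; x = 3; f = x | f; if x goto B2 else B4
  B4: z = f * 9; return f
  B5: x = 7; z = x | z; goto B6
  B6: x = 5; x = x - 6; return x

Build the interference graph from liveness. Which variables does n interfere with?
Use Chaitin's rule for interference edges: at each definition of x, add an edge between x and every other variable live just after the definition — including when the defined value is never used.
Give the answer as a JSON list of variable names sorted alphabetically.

Answer: ["f", "z"]

Derivation:
Block summaries:
  B0: def={f,n} ue=∅
  B1: def={f,n} ue=∅
  B2: def={n,z} ue=∅
  B3: def={f,x} ue=∅
  B4: def={z} ue={f}
  B5: def={x,z} ue={z}
  B6: def={x} ue=∅

Live sets:
  B0: in=∅ out=∅
  B1: in=∅ out=∅
  B2: in=∅ out={z}
  B3: in=∅ out={f}
  B4: in={f} out=∅
  B5: in={z} out=∅
  B6: in=∅ out=∅

Interfere edges:
  f↔{n,x,z}
  n↔{f,z}
  x↔{f,z}
  z↔{f,n,x}

N(n) = ["f", "z"]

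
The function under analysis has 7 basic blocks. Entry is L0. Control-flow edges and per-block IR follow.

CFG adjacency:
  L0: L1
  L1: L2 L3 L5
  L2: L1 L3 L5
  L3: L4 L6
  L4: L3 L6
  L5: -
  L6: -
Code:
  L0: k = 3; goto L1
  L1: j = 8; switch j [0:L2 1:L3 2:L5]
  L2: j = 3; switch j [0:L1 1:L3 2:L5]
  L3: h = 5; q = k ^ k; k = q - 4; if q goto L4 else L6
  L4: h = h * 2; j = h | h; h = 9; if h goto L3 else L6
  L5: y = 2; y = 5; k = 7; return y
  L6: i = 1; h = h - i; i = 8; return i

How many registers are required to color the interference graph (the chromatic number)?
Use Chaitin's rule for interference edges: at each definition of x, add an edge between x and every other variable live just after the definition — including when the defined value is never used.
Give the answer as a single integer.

Block summaries:
  L0: {k} / ∅
  L1: {j} / ∅
  L2: {j} / ∅
  L3: {h,k,q} / {k}
  L4: {h,j} / {h}
  L5: {k,y} / ∅
  L6: {h,i} / {h}

Liveness:
  live L0: ∅→{k}
  live L1: {k}→{k}
  live L2: {k}→{k}
  live L3: {k}→{h,k}
  live L4: {h,k}→{h,k}
  live L5: ∅→∅
  live L6: {h}→∅

Interference:
  h↔{i,k,q}
  i↔{h}
  j↔{k}
  k↔{h,j,q,y}
  q↔{h,k}
  y↔{k}

Colouring:
  {h,k,q} pairwise interfere (3-clique) ⇒ χ ≥ 3
  assign h→c1 i→c0 j→c1 k→c0 q→c2 y→c1 — no edge inside a register ⇒ χ ≤ 3
  χ = 3

Answer: 3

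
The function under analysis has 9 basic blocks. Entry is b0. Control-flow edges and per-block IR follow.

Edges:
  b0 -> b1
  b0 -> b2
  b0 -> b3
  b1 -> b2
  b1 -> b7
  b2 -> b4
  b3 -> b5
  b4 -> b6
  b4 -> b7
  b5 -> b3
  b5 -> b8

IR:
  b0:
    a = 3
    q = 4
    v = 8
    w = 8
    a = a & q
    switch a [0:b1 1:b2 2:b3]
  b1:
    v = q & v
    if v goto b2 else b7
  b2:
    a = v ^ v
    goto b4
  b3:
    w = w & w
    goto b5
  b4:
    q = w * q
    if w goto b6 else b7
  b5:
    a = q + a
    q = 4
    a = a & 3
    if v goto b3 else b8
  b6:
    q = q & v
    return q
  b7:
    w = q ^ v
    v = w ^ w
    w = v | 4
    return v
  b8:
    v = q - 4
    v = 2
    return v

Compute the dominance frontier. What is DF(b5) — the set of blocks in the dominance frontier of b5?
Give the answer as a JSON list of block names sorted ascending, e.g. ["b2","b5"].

idom tree: b1←b0 b2←b0 b3←b0 b4←b2 b5←b3 b6←b4 b7←b0 b8←b5
Dom∩ at merges:
  b2: preds {b0,b1}: {b0} ∩ {b0,b1} = {b0}; idom=b0
  b3: preds {b0,b5}: {b0} ∩ {b0,b3,b5} = {b0}; idom=b0
  b7: preds {b1,b4}: {b0,b1} ∩ {b0,b2,b4} = {b0}; idom=b0

DF derivation:
  join b2 pred b0: · stop@b0
  join b2 pred b1: b1 stop@b0
  join b3 pred b0: · stop@b0
  join b3 pred b5: b5→b3 stop@b0
  join b7 pred b1: b1 stop@b0
  join b7 pred b4: b4→b2 stop@b0
  b0 → ∅
  b1 → {b2,b7}
  b2 → {b7}
  b3 → {b3}
  b4 → {b7}
  b5 → {b3}
  b6 → ∅
  b7 → ∅
  b8 → ∅

DF(b5) = ["b3"]

Answer: ["b3"]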